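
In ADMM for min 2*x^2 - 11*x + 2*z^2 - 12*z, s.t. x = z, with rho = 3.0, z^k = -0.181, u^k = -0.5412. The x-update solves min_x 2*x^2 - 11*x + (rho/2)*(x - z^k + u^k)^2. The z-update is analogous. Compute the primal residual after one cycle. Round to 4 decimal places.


ADMM iteration with rho = 3.0, z^k = -0.181, u^k = -0.5412
Step 1: x-update.
Minimize 2*x^2 - 11*x + (3.0/2)*(x + 0.181 - 0.5412)^2
FOC: (2*2 + 3.0)*x = 11 + 3.0*(-0.181 + 0.5412)
x^{k+1} = 1.7258
Step 2: z-update.
Minimize 2*z^2 - 12*z + (3.0/2)*(1.7258 - z - 0.5412)^2
FOC: (2*2 + 3.0)*z = 12 + 3.0*(1.7258 - 0.5412)
z^{k+1} = 2.222
Step 3: u-update.
u^{k+1} = -0.5412 + 1.7258 - 2.222 = -1.0374
Step 4: Primal residual = |1.7258 - 2.222| = 0.4962


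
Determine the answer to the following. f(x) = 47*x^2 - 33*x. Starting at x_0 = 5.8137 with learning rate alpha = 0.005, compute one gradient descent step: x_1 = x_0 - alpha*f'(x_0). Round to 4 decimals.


We compute the gradient at x_0 and apply the update.
f'(x) = 94*x - 33
f'(5.8137) = 94*5.8137 - 33 = 513.4878
x_1 = 5.8137 - 0.005*513.4878 = 3.2463


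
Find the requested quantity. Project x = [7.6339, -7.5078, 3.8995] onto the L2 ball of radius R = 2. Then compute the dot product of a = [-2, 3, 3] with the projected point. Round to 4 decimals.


Step 1: Compute ||x|| (intermediates to 6 decimals).
||x|| = sqrt(7.6339^2 + (-7.5078)^2 + 3.8995^2) = 11.395156
Step 2: Project.
Since ||x|| > R, scale = R/||x|| = 2/11.395156 = 0.175513, proj(x) = scale * x
proj(x) = [1.339849, -1.317717, 0.684413]
Step 3: Dot product.
a^T * proj(x) = -2*1.339849 + 3*(-1.317717) + 3*0.684413 = -4.5796


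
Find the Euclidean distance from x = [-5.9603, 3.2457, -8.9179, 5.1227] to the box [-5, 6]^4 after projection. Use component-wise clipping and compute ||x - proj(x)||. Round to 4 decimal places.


Project each component onto [-5, 6].
clip(-5.9603) = -5.0, clip(3.2457) = 3.2457, clip(-8.9179) = -5.0, clip(5.1227) = 5.1227
Projection = [-5.0, 3.2457, -5.0, 5.1227]
Squared diffs: [0.9222, 0.0, 15.3499, 0.0]
Distance = sqrt(16.2721) = 4.0339


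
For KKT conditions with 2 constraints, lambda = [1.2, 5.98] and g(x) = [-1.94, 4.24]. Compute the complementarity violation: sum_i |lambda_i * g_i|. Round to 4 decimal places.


KKT complementary slackness check:
lambda_1 * g_1 = 1.2 * -1.94 = -2.328
lambda_2 * g_2 = 5.98 * 4.24 = 25.3552
Total violation = 2.328 + 25.3552 = 27.6832


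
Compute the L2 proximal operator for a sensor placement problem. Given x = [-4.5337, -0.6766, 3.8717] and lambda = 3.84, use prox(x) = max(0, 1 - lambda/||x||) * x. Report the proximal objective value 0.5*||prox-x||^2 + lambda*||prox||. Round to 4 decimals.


Step 1: Compute ||x||.
||x|| = 6.0002
Step 2: Compute scaling factor.
scale = max(0, 1 - 3.84/6.0002) = 0.36
Step 3: prox(x) = [-1.6322, -0.2436, 1.3939]
||prox(x)|| = 2.1602
Step 4: Proximal objective.
0.5*||prox-x||^2 = 7.3728
lambda*||prox|| = 8.2952
Total = 15.6679


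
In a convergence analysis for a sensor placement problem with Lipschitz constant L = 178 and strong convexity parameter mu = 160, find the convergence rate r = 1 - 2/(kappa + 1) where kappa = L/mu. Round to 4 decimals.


Step 1: Compute the condition number.
kappa = L/mu = 178/160 = 1.1125
Step 2: Compute the convergence rate.
r = 1 - 2/(kappa + 1) = 1 - 2*mu/(L + mu) = (L - mu)/(L + mu) = 18/338 = 0.0533


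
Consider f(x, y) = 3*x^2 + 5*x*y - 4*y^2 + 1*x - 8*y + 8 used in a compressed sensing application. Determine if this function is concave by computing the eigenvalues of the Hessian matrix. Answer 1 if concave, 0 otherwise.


The Hessian of f(x,y) = 3*x^2 + 5*x*y - 4*y^2 + 1*x - 8*y + 8 is:
H = [[6, 5], [5, -8]]
Trace = 6 - 8 = -2
Determinant = 6*-8 - (5)^2 = -73
Discriminant = (-2)^2 - 4*-73 = 296.0
Eigenvalues: lambda_1 = -9.6023, lambda_2 = 7.6023
The function is not concave.

0


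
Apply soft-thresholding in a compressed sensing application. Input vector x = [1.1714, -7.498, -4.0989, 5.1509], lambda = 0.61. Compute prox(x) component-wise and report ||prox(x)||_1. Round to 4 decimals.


Soft-thresholding with lambda = 0.61:
prox(1.1714) = sign(1.1714)*max(|1.1714| - 0.61, 0) = 0.5614
prox(-7.498) = sign(-7.498)*max(|-7.498| - 0.61, 0) = -6.888
prox(-4.0989) = sign(-4.0989)*max(|-4.0989| - 0.61, 0) = -3.4889
prox(5.1509) = sign(5.1509)*max(|5.1509| - 0.61, 0) = 4.5409
prox(x) = [0.5614, -6.888, -3.4889, 4.5409]
||prox(x)||_1 = 0.5614 + 6.888 + 3.4889 + 4.5409 = 15.4792


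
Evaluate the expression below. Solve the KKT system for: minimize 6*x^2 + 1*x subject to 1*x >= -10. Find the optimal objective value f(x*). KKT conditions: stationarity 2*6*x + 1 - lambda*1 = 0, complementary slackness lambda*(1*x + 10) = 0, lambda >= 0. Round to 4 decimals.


Step 1: Try lambda = 0 (constraint inactive).
Stationarity: 2*6*x + 1 = 0
x* = -1/(2*6) = -1/12 = -0.0833 (rounded; the exact value -1/12 is used below)
Check constraint: 1*-0.0833 = -0.0833 >= -10 -- satisfied.
Step 2: Compute optimal value.
f(x*) = 6*(-1/12)^2 + 1*(-1/12) = -0.0417


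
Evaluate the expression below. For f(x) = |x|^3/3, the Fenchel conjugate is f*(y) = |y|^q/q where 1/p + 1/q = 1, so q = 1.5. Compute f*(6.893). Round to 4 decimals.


The conjugate exponent q satisfies 1/p + 1/q = 1.
p = 3, so q = 3/(3 - 1) = 1.5
|y|^q = 6.893^1.5 = 18.0972
f*(6.893) = 18.0972 / 1.5 = 12.0648


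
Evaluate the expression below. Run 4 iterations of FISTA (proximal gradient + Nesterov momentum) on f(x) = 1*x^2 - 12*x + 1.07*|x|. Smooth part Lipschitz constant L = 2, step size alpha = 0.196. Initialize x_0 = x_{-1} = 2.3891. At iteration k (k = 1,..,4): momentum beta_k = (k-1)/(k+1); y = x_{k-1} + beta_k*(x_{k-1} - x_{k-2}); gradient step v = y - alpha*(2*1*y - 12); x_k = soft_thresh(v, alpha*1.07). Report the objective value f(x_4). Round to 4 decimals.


FISTA on f(x) = 1*x^2 - 12*x + 1.07*|x|
L = 2, alpha = 0.196
Iteration 1: beta = 0.0, y = 2.3891 + 0.0*(2.3891 - 2.3891) = 2.3891
  grad(y) = -7.2218, v = y - alpha*grad = 3.8046
  prox(v) = soft_thresh(3.8046, 0.2097) = 3.5949
Iteration 2: beta = 0.3333, y = 3.5949 + 0.3333*(3.5949 - 2.3891) = 3.9968
  grad(y) = -4.0065, v = y - alpha*grad = 4.782
  prox(v) = soft_thresh(4.782, 0.2097) = 4.5723
Iteration 3: beta = 0.5, y = 4.5723 + 0.5*(4.5723 - 3.5949) = 5.061
  grad(y) = -1.8779, v = y - alpha*grad = 5.4291
  prox(v) = soft_thresh(5.4291, 0.2097) = 5.2194
Iteration 4: beta = 0.6, y = 5.2194 + 0.6*(5.2194 - 4.5723) = 5.6076
  grad(y) = -0.7847, v = y - alpha*grad = 5.7614
  prox(v) = soft_thresh(5.7614, 0.2097) = 5.5517
f(x_4) = 1*5.5517^2 - 12*5.5517 + 1.07*|5.5517| = -29.8587


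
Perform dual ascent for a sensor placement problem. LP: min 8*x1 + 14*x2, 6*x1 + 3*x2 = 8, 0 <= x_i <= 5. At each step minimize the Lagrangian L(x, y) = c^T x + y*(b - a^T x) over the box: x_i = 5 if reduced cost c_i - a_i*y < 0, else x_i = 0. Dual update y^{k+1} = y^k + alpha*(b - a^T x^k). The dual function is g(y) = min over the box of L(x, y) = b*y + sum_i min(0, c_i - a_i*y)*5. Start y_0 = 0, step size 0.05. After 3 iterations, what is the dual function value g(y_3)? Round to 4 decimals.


Dual ascent for LP: min 8*x1 + 14*x2, 6*x1 + 3*x2 = 8, 0 <= x_i <= 5
Step 1: y^k = 0.0, reduced costs: (8.0, 14.0)
  x^k = (0.0, 0.0), subgradient = b - a^T x = 8.0
  y^{k+1} = 0.0 + 0.05*8.0 = 0.4
Step 2: y^k = 0.4, reduced costs: (5.6, 12.8)
  x^k = (0.0, 0.0), subgradient = b - a^T x = 8.0
  y^{k+1} = 0.4 + 0.05*8.0 = 0.8
Step 3: y^k = 0.8, reduced costs: (3.2, 11.6)
  x^k = (0.0, 0.0), subgradient = b - a^T x = 8.0
  y^{k+1} = 0.8 + 0.05*8.0 = 1.2
Dual objective at y_3 = 1.2: reduced costs (0.8, 10.4), box minimizer x = (0.0, 0.0)
g(y_3) = b*y + (c1 - a1*y)*x1 + (c2 - a2*y)*x2 = 8*1.2 + 0.8*0.0 + 10.4*0.0 = 9.6 + 0.0 + 0.0 = 9.6


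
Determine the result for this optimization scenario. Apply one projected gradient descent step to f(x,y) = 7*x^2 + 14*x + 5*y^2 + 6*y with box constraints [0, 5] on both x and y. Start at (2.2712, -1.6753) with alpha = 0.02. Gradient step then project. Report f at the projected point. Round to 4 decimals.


Step 1: Compute gradient at (2.2712, -1.6753).
grad_x = 2*7*2.2712 + 14 = 45.7968
grad_y = 2*5*-1.6753 + 6 = -10.753
Step 2: Gradient step.
x_raw = 2.2712 - 0.02*45.7968 = 1.3553
y_raw = -1.6753 - 0.02*-10.753 = -1.4602
Step 3: Project onto [0, 5].
x_proj = clip(1.3553) = 1.3553
y_proj = clip(-1.4602) = 0.0
Step 4: Evaluate f.
f(1.3553, 0.0) = 31.8309


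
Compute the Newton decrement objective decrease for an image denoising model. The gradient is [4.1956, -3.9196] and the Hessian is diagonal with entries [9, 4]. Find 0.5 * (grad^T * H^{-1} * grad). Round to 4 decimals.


Step 1: H is diagonal, so H^(-1) * g = [0.4662, -0.9799].
Step 2: g^T H^(-1) g = sum_i g_i^2 / H_ii
  = (4.1956)^2/9 + (-3.9196)^2/4
  = 1.9559 + 3.8408 = 5.7967
Step 3: Objective decrease = 0.5 * g^T H^(-1) g = 2.8984


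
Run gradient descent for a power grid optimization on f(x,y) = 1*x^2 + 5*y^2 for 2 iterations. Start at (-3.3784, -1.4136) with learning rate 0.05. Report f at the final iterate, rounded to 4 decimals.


Gradient descent on f(x,y) = 1*x^2 + 5*y^2.
Starting point: (-3.3784, -1.4136), alpha = 0.05
Step 1: grad_x = 2*1*-3.3784 = -6.7568, grad_y = 2*5*-1.4136 = -14.136
  x_1 = -3.3784 - 0.05*-6.7568 = -3.0406
  y_1 = -1.4136 - 0.05*-14.136 = -0.7068
Step 2: grad_x = 2*1*-3.0406 = -6.0811, grad_y = 2*5*-0.7068 = -7.068
  x_2 = -3.0406 - 0.05*-6.0811 = -2.7365
  y_2 = -0.7068 - 0.05*-7.068 = -0.3534
f(-2.7365, -0.3534) = 1*(-2.7365)^2 + 5*(-0.3534)^2 = 8.1129


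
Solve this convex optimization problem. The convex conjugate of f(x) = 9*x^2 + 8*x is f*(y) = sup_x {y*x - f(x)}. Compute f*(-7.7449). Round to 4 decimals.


f*(y) = sup_x {y*x - a*x^2 - b*x} = sup_x {(y-b)*x - a*x^2}
FOC: (y - b) - 2a*x = 0 => x* = (y - b)/(2a)
x* = (-7.7449 - 8)/(2*9) = -0.8747
f*(-7.7449) = (y-b)^2/(4a) = (-7.7449 - 8)^2/(4*9)
= 247.9019/36 = 6.8862


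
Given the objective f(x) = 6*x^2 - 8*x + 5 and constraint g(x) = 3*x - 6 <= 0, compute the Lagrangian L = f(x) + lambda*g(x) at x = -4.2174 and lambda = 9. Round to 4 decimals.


Step 1: Evaluate f(x).
f(-4.2174) = 6*(-4.2174)^2 - 8*(-4.2174) + 5 = 145.458
Step 2: Evaluate g(x).
g(-4.2174) = 3*-4.2174 - 6 = -18.6522
Step 3: Compute Lagrangian.
L = 145.458 + 9*-18.6522 = -22.4118


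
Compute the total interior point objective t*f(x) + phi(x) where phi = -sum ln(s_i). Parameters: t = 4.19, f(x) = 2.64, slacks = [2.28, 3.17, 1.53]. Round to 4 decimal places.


Step 1: Compute log-barrier.
ln values: [0.8242, 1.1537, 0.4253]
phi = -(0.8242 + 1.1537 + 0.4253) = -2.4032
Step 2: Compute augmented objective.
t*f(x) = 4.19*2.64 = 11.0616
Total = 11.0616 - 2.4032 = 8.6584


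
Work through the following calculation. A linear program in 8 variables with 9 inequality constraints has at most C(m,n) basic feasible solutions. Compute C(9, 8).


Each vertex corresponds to some choice of n active constraints out of m, so the number of vertices is at most C(m, n) = m! / (n!(m-n)!).
m = 9, n = 8
Numerator: 9 * 8 * 7 * 6 * 5 * 4 * 3 * 2
Denominator: 8! = 40320
C(9, 8) = 9


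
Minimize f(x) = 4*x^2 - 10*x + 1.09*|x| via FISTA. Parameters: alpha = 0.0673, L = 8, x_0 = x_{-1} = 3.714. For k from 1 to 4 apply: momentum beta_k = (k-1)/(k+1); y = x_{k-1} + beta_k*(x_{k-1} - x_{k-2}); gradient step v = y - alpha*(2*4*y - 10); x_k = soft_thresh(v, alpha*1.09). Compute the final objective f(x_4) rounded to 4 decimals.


FISTA on f(x) = 4*x^2 - 10*x + 1.09*|x|
L = 8, alpha = 0.0673
Iteration 1: beta = 0.0, y = 3.714 + 0.0*(3.714 - 3.714) = 3.714
  grad(y) = 19.712, v = y - alpha*grad = 2.3874
  prox(v) = soft_thresh(2.3874, 0.0734) = 2.314
Iteration 2: beta = 0.3333, y = 2.314 + 0.3333*(2.314 - 3.714) = 1.8474
  grad(y) = 4.7789, v = y - alpha*grad = 1.5257
  prox(v) = soft_thresh(1.5257, 0.0734) = 1.4524
Iteration 3: beta = 0.5, y = 1.4524 + 0.5*(1.4524 - 2.314) = 1.0216
  grad(y) = -1.8274, v = y - alpha*grad = 1.1446
  prox(v) = soft_thresh(1.1446, 0.0734) = 1.0712
Iteration 4: beta = 0.6, y = 1.0712 + 0.6*(1.0712 - 1.4524) = 0.8425
  grad(y) = -3.2601, v = y - alpha*grad = 1.0619
  prox(v) = soft_thresh(1.0619, 0.0734) = 0.9885
f(x_4) = 4*0.9885^2 - 10*0.9885 + 1.09*|0.9885| = -4.899


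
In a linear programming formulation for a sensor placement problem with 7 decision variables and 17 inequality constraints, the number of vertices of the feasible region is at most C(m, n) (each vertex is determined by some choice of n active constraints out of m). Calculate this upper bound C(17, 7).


Each vertex corresponds to some choice of n active constraints out of m, so the number of vertices is at most C(m, n) = m! / (n!(m-n)!).
m = 17, n = 7
Numerator: 17 * 16 * 15 * 14 * 13 * 12 * 11
Denominator: 7! = 5040
C(17, 7) = 19448


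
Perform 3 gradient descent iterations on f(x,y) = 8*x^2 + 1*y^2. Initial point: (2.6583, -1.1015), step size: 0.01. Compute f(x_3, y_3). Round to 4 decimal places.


Gradient descent on f(x,y) = 8*x^2 + 1*y^2.
Starting point: (2.6583, -1.1015), alpha = 0.01
Step 1: grad_x = 2*8*2.6583 = 42.5328, grad_y = 2*1*-1.1015 = -2.203
  x_1 = 2.6583 - 0.01*42.5328 = 2.233
  y_1 = -1.1015 - 0.01*-2.203 = -1.0795
Step 2: grad_x = 2*8*2.233 = 35.7276, grad_y = 2*1*-1.0795 = -2.1589
  x_2 = 2.233 - 0.01*35.7276 = 1.8757
  y_2 = -1.0795 - 0.01*-2.1589 = -1.0579
Step 3: grad_x = 2*8*1.8757 = 30.0111, grad_y = 2*1*-1.0579 = -2.1158
  x_3 = 1.8757 - 0.01*30.0111 = 1.5756
  y_3 = -1.0579 - 0.01*-2.1158 = -1.0367
f(1.5756, -1.0367) = 8*1.5756^2 + 1*(-1.0367)^2 = 20.9345


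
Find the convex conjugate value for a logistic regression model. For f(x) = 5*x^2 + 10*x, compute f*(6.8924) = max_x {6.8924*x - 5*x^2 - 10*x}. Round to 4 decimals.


f*(y) = sup_x {y*x - a*x^2 - b*x} = sup_x {(y-b)*x - a*x^2}
FOC: (y - b) - 2a*x = 0 => x* = (y - b)/(2a)
x* = (6.8924 - 10)/(2*5) = -0.3108
f*(6.8924) = (y-b)^2/(4a) = (6.8924 - 10)^2/(4*5)
= 9.6572/20 = 0.4829


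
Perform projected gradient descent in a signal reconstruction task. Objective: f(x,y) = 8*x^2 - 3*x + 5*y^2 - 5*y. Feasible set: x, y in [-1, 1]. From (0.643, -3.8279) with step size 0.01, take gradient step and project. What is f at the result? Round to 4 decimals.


Step 1: Compute gradient at (0.643, -3.8279).
grad_x = 2*8*0.643 - 3 = 7.288
grad_y = 2*5*-3.8279 - 5 = -43.279
Step 2: Gradient step.
x_raw = 0.643 - 0.01*7.288 = 0.5701
y_raw = -3.8279 - 0.01*-43.279 = -3.3951
Step 3: Project onto [-1, 1].
x_proj = clip(0.5701) = 0.5701
y_proj = clip(-3.3951) = -1.0
Step 4: Evaluate f.
f(0.5701, -1.0) = 10.8899


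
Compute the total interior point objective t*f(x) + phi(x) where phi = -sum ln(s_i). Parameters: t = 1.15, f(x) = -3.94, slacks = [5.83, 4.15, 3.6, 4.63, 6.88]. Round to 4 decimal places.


Step 1: Compute log-barrier.
ln values: [1.763, 1.4231, 1.2809, 1.5326, 1.9286]
phi = -(1.763 + 1.4231 + 1.2809 + 1.5326 + 1.9286) = -7.9282
Step 2: Compute augmented objective.
t*f(x) = 1.15*-3.94 = -4.531
Total = -4.531 - 7.9282 = -12.4592


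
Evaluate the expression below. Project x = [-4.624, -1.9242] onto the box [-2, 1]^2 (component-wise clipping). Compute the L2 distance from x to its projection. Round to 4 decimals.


Project each component onto [-2, 1].
clip(-4.624) = -2.0, clip(-1.9242) = -1.9242
Projection = [-2.0, -1.9242]
Squared diffs: [6.8854, 0.0]
Distance = sqrt(6.8854) = 2.624


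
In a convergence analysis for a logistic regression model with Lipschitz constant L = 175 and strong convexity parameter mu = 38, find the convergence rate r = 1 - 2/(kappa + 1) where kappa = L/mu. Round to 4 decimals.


Step 1: Compute the condition number.
kappa = L/mu = 175/38 = 4.6053
Step 2: Compute the convergence rate.
r = 1 - 2/(kappa + 1) = 1 - 2*mu/(L + mu) = (L - mu)/(L + mu) = 137/213 = 0.6432


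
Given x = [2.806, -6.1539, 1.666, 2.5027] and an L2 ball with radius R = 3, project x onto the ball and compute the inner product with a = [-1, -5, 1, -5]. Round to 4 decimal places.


Step 1: Compute ||x|| (intermediates to 6 decimals).
||x|| = sqrt(2.806^2 + (-6.1539)^2 + 1.666^2 + 2.5027^2) = 7.401566
Step 2: Project.
Since ||x|| > R, scale = R/||x|| = 3/7.401566 = 0.40532, proj(x) = scale * x
proj(x) = [1.137328, -2.494299, 0.675263, 1.014394]
Step 3: Dot product.
a^T * proj(x) = -1*1.137328 - 5*(-2.494299) + 1*0.675263 - 5*1.014394 = 6.9375


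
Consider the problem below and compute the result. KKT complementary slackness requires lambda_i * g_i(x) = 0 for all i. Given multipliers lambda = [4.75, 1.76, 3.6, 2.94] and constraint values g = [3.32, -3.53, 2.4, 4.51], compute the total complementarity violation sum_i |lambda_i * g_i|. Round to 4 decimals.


KKT complementary slackness check:
lambda_1 * g_1 = 4.75 * 3.32 = 15.77
lambda_2 * g_2 = 1.76 * -3.53 = -6.2128
lambda_3 * g_3 = 3.6 * 2.4 = 8.64
lambda_4 * g_4 = 2.94 * 4.51 = 13.2594
Total violation = 15.77 + 6.2128 + 8.64 + 13.2594 = 43.8822


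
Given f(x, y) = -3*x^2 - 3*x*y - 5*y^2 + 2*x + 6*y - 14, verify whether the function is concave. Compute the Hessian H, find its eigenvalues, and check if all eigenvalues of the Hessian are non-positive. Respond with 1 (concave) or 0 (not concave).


The Hessian of f(x,y) = -3*x^2 - 3*x*y - 5*y^2 + 2*x + 6*y - 14 is:
H = [[-6, -3], [-3, -10]]
Trace = -6 - 10 = -16
Determinant = -6*-10 - (-3)^2 = 51
Discriminant = (-16)^2 - 4*51 = 52.0
Eigenvalues: lambda_1 = -11.6056, lambda_2 = -4.3944
The function is concave.

1


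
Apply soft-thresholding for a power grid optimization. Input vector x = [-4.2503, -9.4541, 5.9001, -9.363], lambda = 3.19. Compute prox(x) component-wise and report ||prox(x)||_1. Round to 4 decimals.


Soft-thresholding with lambda = 3.19:
prox(-4.2503) = sign(-4.2503)*max(|-4.2503| - 3.19, 0) = -1.0603
prox(-9.4541) = sign(-9.4541)*max(|-9.4541| - 3.19, 0) = -6.2641
prox(5.9001) = sign(5.9001)*max(|5.9001| - 3.19, 0) = 2.7101
prox(-9.363) = sign(-9.363)*max(|-9.363| - 3.19, 0) = -6.173
prox(x) = [-1.0603, -6.2641, 2.7101, -6.173]
||prox(x)||_1 = 1.0603 + 6.2641 + 2.7101 + 6.173 = 16.2075


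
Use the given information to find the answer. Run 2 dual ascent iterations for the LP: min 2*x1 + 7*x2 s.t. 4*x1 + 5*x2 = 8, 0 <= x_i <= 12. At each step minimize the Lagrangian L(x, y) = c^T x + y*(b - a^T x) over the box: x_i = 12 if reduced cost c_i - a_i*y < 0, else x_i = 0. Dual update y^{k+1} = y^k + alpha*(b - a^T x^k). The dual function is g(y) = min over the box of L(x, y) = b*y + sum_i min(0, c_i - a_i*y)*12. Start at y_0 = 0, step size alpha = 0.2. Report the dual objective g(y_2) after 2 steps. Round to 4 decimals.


Dual ascent for LP: min 2*x1 + 7*x2, 4*x1 + 5*x2 = 8, 0 <= x_i <= 12
Step 1: y^k = 0.0, reduced costs: (2.0, 7.0)
  x^k = (0.0, 0.0), subgradient = b - a^T x = 8.0
  y^{k+1} = 0.0 + 0.2*8.0 = 1.6
Step 2: y^k = 1.6, reduced costs: (-4.4, -1.0)
  x^k = (12.0, 12.0), subgradient = b - a^T x = -100.0
  y^{k+1} = 1.6 + 0.2*-100.0 = -18.4
Dual objective at y_2 = -18.4: reduced costs (75.6, 99.0), box minimizer x = (0.0, 0.0)
g(y_2) = b*y + (c1 - a1*y)*x1 + (c2 - a2*y)*x2 = 8*(-18.4) + 75.6*0.0 + 99.0*0.0 = -147.2 + 0.0 + 0.0 = -147.2


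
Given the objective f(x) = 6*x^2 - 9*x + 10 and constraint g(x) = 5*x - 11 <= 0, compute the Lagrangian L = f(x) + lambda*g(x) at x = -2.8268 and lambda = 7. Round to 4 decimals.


Step 1: Evaluate f(x).
f(-2.8268) = 6*(-2.8268)^2 - 9*(-2.8268) + 10 = 83.386
Step 2: Evaluate g(x).
g(-2.8268) = 5*-2.8268 - 11 = -25.134
Step 3: Compute Lagrangian.
L = 83.386 + 7*-25.134 = -92.552


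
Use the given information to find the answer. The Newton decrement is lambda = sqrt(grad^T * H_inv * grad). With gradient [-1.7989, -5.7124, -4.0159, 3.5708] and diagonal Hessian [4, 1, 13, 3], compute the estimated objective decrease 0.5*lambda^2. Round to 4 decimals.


Step 1: H is diagonal, so H^(-1) * g = [-0.4497, -5.7124, -0.3089, 1.1903].
Step 2: g^T H^(-1) g = sum_i g_i^2 / H_ii
  = (-1.7989)^2/4 + (-5.7124)^2/1 + (-4.0159)^2/13 + (3.5708)^2/3
  = 0.809 + 32.6315 + 1.2406 + 4.2502 = 38.9313
Step 3: Objective decrease = 0.5 * g^T H^(-1) g = 19.4657


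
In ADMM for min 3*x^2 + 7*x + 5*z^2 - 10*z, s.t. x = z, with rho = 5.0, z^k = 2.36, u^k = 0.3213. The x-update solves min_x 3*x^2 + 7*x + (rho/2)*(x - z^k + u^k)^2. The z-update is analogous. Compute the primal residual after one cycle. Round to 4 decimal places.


ADMM iteration with rho = 5.0, z^k = 2.36, u^k = 0.3213
Step 1: x-update.
Minimize 3*x^2 + 7*x + (5.0/2)*(x - 2.36 + 0.3213)^2
FOC: (2*3 + 5.0)*x = -7 + 5.0*(2.36 - 0.3213)
x^{k+1} = 0.2903
Step 2: z-update.
Minimize 5*z^2 - 10*z + (5.0/2)*(0.2903 - z + 0.3213)^2
FOC: (2*5 + 5.0)*z = 10 + 5.0*(0.2903 + 0.3213)
z^{k+1} = 0.8705
Step 3: u-update.
u^{k+1} = 0.3213 + 0.2903 - 0.8705 = -0.2589
Step 4: Primal residual = |0.2903 - 0.8705| = 0.5802


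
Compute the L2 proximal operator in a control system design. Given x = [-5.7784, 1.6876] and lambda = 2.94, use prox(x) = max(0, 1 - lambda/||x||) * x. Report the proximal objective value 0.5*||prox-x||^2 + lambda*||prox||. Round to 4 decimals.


Step 1: Compute ||x||.
||x|| = 6.0198
Step 2: Compute scaling factor.
scale = max(0, 1 - 2.94/6.0198) = 0.5116
Step 3: prox(x) = [-2.9563, 0.8634]
||prox(x)|| = 3.0798
Step 4: Proximal objective.
0.5*||prox-x||^2 = 4.3218
lambda*||prox|| = 9.0546
Total = 13.3764


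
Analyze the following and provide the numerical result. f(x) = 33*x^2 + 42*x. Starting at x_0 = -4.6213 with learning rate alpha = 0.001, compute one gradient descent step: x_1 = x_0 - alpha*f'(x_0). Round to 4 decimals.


We compute the gradient at x_0 and apply the update.
f'(x) = 66*x + 42
f'(-4.6213) = 66*-4.6213 + 42 = -263.0058
x_1 = -4.6213 - 0.001*-263.0058 = -4.3583


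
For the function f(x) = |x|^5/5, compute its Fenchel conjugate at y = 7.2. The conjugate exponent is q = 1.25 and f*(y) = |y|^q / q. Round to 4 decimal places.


The conjugate exponent q satisfies 1/p + 1/q = 1.
p = 5, so q = 5/(5 - 1) = 1.25
|y|^q = 7.2^1.25 = 11.7941
f*(7.2) = 11.7941 / 1.25 = 9.4353


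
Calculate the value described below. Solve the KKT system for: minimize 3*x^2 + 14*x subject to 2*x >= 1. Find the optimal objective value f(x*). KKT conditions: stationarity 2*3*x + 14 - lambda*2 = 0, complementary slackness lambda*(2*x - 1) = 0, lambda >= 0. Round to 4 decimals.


Step 1: Try lambda = 0 (constraint inactive).
x_unc = -14/(2*3) = -2.3333
Check: 2*-2.3333 = -4.6666 < 1 -- violated!
Step 2: Constraint must be active: 2*x = 1
x* = 1/2 = 0.5
lambda = (2*3*0.5 + 14)/2 = 8.5
Step 3: Compute optimal value.
f(x*) = 3*0.5^2 + 14*0.5 = 7.75


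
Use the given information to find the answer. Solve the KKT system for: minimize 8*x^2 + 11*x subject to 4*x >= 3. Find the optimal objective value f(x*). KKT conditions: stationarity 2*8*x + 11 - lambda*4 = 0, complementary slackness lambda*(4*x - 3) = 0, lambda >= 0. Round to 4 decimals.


Step 1: Try lambda = 0 (constraint inactive).
x_unc = -11/(2*8) = -0.6875
Check: 4*-0.6875 = -2.75 < 3 -- violated!
Step 2: Constraint must be active: 4*x = 3
x* = 3/4 = 0.75
lambda = (2*8*0.75 + 11)/4 = 5.75
Step 3: Compute optimal value.
f(x*) = 8*0.75^2 + 11*0.75 = 12.75


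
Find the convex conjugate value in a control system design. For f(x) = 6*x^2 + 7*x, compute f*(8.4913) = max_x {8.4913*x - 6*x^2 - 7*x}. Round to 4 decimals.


f*(y) = sup_x {y*x - a*x^2 - b*x} = sup_x {(y-b)*x - a*x^2}
FOC: (y - b) - 2a*x = 0 => x* = (y - b)/(2a)
x* = (8.4913 - 7)/(2*6) = 0.1243
f*(8.4913) = (y-b)^2/(4a) = (8.4913 - 7)^2/(4*6)
= 2.224/24 = 0.0927


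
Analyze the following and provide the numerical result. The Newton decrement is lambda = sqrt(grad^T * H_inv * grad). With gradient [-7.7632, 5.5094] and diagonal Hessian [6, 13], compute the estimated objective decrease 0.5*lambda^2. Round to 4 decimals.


Step 1: H is diagonal, so H^(-1) * g = [-1.2939, 0.4238].
Step 2: g^T H^(-1) g = sum_i g_i^2 / H_ii
  = (-7.7632)^2/6 + (5.5094)^2/13
  = 10.0445 + 2.3349 = 12.3794
Step 3: Objective decrease = 0.5 * g^T H^(-1) g = 6.1897


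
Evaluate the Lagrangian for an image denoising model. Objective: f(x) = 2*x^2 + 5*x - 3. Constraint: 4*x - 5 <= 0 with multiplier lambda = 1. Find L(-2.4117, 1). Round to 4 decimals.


Step 1: Evaluate f(x).
f(-2.4117) = 2*(-2.4117)^2 + 5*(-2.4117) - 3 = -3.4259
Step 2: Evaluate g(x).
g(-2.4117) = 4*-2.4117 - 5 = -14.6468
Step 3: Compute Lagrangian.
L = -3.4259 + 1*-14.6468 = -18.0727


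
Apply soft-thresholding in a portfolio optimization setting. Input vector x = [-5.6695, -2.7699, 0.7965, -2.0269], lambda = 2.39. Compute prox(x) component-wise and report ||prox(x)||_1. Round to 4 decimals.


Soft-thresholding with lambda = 2.39:
prox(-5.6695) = sign(-5.6695)*max(|-5.6695| - 2.39, 0) = -3.2795
prox(-2.7699) = sign(-2.7699)*max(|-2.7699| - 2.39, 0) = -0.3799
prox(0.7965) = sign(0.7965)*max(|0.7965| - 2.39, 0) = 0.0
prox(-2.0269) = sign(-2.0269)*max(|-2.0269| - 2.39, 0) = 0.0
prox(x) = [-3.2795, -0.3799, 0.0, 0.0]
||prox(x)||_1 = 3.2795 + 0.3799 + 0.0 + 0.0 = 3.6594


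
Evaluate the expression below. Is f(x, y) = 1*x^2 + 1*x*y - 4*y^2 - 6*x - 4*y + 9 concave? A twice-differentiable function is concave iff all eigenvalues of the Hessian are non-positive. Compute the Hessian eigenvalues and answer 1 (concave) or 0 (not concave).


The Hessian of f(x,y) = 1*x^2 + 1*x*y - 4*y^2 - 6*x - 4*y + 9 is:
H = [[2, 1], [1, -8]]
Trace = 2 - 8 = -6
Determinant = 2*-8 - (1)^2 = -17
Discriminant = (-6)^2 - 4*-17 = 104.0
Eigenvalues: lambda_1 = -8.099, lambda_2 = 2.099
The function is not concave.

0


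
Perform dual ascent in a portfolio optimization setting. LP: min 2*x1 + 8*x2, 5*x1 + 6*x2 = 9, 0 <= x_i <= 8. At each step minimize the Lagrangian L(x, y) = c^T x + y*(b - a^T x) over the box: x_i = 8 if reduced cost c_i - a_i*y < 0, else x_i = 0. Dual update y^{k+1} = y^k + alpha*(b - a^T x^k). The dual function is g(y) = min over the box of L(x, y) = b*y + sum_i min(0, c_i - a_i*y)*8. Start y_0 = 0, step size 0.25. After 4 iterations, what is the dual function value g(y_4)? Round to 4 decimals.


Dual ascent for LP: min 2*x1 + 8*x2, 5*x1 + 6*x2 = 9, 0 <= x_i <= 8
Step 1: y^k = 0.0, reduced costs: (2.0, 8.0)
  x^k = (0.0, 0.0), subgradient = b - a^T x = 9.0
  y^{k+1} = 0.0 + 0.25*9.0 = 2.25
Step 2: y^k = 2.25, reduced costs: (-9.25, -5.5)
  x^k = (8.0, 8.0), subgradient = b - a^T x = -79.0
  y^{k+1} = 2.25 + 0.25*-79.0 = -17.5
Step 3: y^k = -17.5, reduced costs: (89.5, 113.0)
  x^k = (0.0, 0.0), subgradient = b - a^T x = 9.0
  y^{k+1} = -17.5 + 0.25*9.0 = -15.25
Step 4: y^k = -15.25, reduced costs: (78.25, 99.5)
  x^k = (0.0, 0.0), subgradient = b - a^T x = 9.0
  y^{k+1} = -15.25 + 0.25*9.0 = -13.0
Dual objective at y_4 = -13.0: reduced costs (67.0, 86.0), box minimizer x = (0.0, 0.0)
g(y_4) = b*y + (c1 - a1*y)*x1 + (c2 - a2*y)*x2 = 9*(-13.0) + 67.0*0.0 + 86.0*0.0 = -117.0 + 0.0 + 0.0 = -117.0


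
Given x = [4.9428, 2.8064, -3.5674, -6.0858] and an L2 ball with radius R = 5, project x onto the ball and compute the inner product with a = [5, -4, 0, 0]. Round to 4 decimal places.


Step 1: Compute ||x|| (intermediates to 6 decimals).
||x|| = sqrt(4.9428^2 + 2.8064^2 + (-3.5674)^2 + (-6.0858)^2) = 9.059275
Step 2: Project.
Since ||x|| > R, scale = R/||x|| = 5/9.059275 = 0.551921, proj(x) = scale * x
proj(x) = [2.728035, 1.548911, -1.968923, -3.358881]
Step 3: Dot product.
a^T * proj(x) = 5*2.728035 - 4*1.548911 + 0*(-1.968923) + 0*(-3.358881) = 7.4445


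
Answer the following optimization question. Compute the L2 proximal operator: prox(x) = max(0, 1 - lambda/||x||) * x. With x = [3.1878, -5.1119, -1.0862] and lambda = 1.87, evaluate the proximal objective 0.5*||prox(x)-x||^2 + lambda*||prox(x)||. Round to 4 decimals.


Step 1: Compute ||x||.
||x|| = 6.1216
Step 2: Compute scaling factor.
scale = max(0, 1 - 1.87/6.1216) = 0.6945
Step 3: prox(x) = [2.214, -3.5503, -0.7544]
||prox(x)|| = 4.2516
Step 4: Proximal objective.
0.5*||prox-x||^2 = 1.7485
lambda*||prox|| = 7.9505
Total = 9.6989


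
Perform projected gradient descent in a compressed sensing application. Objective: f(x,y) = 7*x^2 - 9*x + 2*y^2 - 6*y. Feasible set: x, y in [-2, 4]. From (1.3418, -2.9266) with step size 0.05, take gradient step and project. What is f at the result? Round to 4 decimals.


Step 1: Compute gradient at (1.3418, -2.9266).
grad_x = 2*7*1.3418 - 9 = 9.7852
grad_y = 2*2*-2.9266 - 6 = -17.7064
Step 2: Gradient step.
x_raw = 1.3418 - 0.05*9.7852 = 0.8525
y_raw = -2.9266 - 0.05*-17.7064 = -2.0413
Step 3: Project onto [-2, 4].
x_proj = clip(0.8525) = 0.8525
y_proj = clip(-2.0413) = -2.0
Step 4: Evaluate f.
f(0.8525, -2.0) = 17.4149


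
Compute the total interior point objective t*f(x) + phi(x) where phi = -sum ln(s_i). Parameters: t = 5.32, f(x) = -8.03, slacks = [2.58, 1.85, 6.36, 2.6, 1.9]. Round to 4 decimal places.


Step 1: Compute log-barrier.
ln values: [0.9478, 0.6152, 1.85, 0.9555, 0.6419]
phi = -(0.9478 + 0.6152 + 1.85 + 0.9555 + 0.6419) = -5.0104
Step 2: Compute augmented objective.
t*f(x) = 5.32*-8.03 = -42.7196
Total = -42.7196 - 5.0104 = -47.73


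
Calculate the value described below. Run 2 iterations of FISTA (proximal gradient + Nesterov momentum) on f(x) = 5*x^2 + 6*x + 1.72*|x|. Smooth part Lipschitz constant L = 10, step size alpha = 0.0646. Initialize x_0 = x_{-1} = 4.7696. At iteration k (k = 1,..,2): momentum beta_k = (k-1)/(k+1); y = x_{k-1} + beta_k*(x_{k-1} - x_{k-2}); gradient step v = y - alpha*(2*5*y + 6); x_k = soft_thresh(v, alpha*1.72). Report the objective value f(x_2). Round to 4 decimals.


FISTA on f(x) = 5*x^2 + 6*x + 1.72*|x|
L = 10, alpha = 0.0646
Iteration 1: beta = 0.0, y = 4.7696 + 0.0*(4.7696 - 4.7696) = 4.7696
  grad(y) = 53.696, v = y - alpha*grad = 1.3008
  prox(v) = soft_thresh(1.3008, 0.1111) = 1.1897
Iteration 2: beta = 0.3333, y = 1.1897 + 0.3333*(1.1897 - 4.7696) = -0.0036
  grad(y) = 5.9644, v = y - alpha*grad = -0.3889
  prox(v) = soft_thresh(-0.3889, 0.1111) = -0.2777
f(x_2) = 5*(-0.2777)^2 + 6*(-0.2777) + 1.72*|-0.2777| = -0.803


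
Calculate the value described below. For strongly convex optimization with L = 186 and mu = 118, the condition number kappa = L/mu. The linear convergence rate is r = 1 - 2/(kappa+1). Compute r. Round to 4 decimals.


Step 1: Compute the condition number.
kappa = L/mu = 186/118 = 1.5763
Step 2: Compute the convergence rate.
r = 1 - 2/(kappa + 1) = 1 - 2*mu/(L + mu) = (L - mu)/(L + mu) = 68/304 = 0.2237


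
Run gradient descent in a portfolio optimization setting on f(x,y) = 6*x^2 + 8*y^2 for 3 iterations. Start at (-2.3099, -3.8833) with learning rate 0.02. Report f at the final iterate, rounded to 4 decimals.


Gradient descent on f(x,y) = 6*x^2 + 8*y^2.
Starting point: (-2.3099, -3.8833), alpha = 0.02
Step 1: grad_x = 2*6*-2.3099 = -27.7188, grad_y = 2*8*-3.8833 = -62.1328
  x_1 = -2.3099 - 0.02*-27.7188 = -1.7555
  y_1 = -3.8833 - 0.02*-62.1328 = -2.6406
Step 2: grad_x = 2*6*-1.7555 = -21.0663, grad_y = 2*8*-2.6406 = -42.2503
  x_2 = -1.7555 - 0.02*-21.0663 = -1.3342
  y_2 = -2.6406 - 0.02*-42.2503 = -1.7956
Step 3: grad_x = 2*6*-1.3342 = -16.0104, grad_y = 2*8*-1.7956 = -28.7302
  x_3 = -1.3342 - 0.02*-16.0104 = -1.014
  y_3 = -1.7956 - 0.02*-28.7302 = -1.221
f(-1.014, -1.221) = 6*(-1.014)^2 + 8*(-1.221)^2 = 18.0965


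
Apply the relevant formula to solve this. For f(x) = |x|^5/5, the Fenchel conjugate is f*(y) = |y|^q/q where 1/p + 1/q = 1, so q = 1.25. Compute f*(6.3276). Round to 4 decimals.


The conjugate exponent q satisfies 1/p + 1/q = 1.
p = 5, so q = 5/(5 - 1) = 1.25
|y|^q = 6.3276^1.25 = 10.0357
f*(6.3276) = 10.0357 / 1.25 = 8.0286


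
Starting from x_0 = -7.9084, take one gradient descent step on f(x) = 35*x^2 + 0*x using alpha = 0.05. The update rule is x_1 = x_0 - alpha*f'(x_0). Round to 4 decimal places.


We compute the gradient at x_0 and apply the update.
f'(x) = 70*x + 0
f'(-7.9084) = 70*-7.9084 + 0 = -553.588
x_1 = -7.9084 - 0.05*-553.588 = 19.771


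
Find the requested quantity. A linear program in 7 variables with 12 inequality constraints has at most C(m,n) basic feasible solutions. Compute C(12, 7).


Each vertex corresponds to some choice of n active constraints out of m, so the number of vertices is at most C(m, n) = m! / (n!(m-n)!).
m = 12, n = 7
Numerator: 12 * 11 * 10 * 9 * 8 * 7 * 6
Denominator: 7! = 5040
C(12, 7) = 792


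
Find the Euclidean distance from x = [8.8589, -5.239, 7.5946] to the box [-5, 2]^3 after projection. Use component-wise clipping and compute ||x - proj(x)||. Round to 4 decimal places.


Project each component onto [-5, 2].
clip(8.8589) = 2.0, clip(-5.239) = -5.0, clip(7.5946) = 2.0
Projection = [2.0, -5.0, 2.0]
Squared diffs: [47.0445, 0.0571, 31.2995]
Distance = sqrt(78.4011) = 8.8544


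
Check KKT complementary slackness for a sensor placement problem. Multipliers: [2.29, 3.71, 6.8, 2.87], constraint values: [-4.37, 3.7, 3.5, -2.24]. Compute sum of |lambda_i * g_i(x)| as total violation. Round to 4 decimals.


KKT complementary slackness check:
lambda_1 * g_1 = 2.29 * -4.37 = -10.0073
lambda_2 * g_2 = 3.71 * 3.7 = 13.727
lambda_3 * g_3 = 6.8 * 3.5 = 23.8
lambda_4 * g_4 = 2.87 * -2.24 = -6.4288
Total violation = 10.0073 + 13.727 + 23.8 + 6.4288 = 53.9631


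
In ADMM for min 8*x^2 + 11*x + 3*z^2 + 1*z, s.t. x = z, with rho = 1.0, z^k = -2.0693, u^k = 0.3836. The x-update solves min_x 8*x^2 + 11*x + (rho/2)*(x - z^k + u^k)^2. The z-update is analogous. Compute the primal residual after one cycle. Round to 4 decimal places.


ADMM iteration with rho = 1.0, z^k = -2.0693, u^k = 0.3836
Step 1: x-update.
Minimize 8*x^2 + 11*x + (1.0/2)*(x + 2.0693 + 0.3836)^2
FOC: (2*8 + 1.0)*x = -11 + 1.0*(-2.0693 - 0.3836)
x^{k+1} = -0.7913
Step 2: z-update.
Minimize 3*z^2 + 1*z + (1.0/2)*(-0.7913 - z + 0.3836)^2
FOC: (2*3 + 1.0)*z = -1 + 1.0*(-0.7913 + 0.3836)
z^{k+1} = -0.2011
Step 3: u-update.
u^{k+1} = 0.3836 - 0.7913 + 0.2011 = -0.2066
Step 4: Primal residual = |-0.7913 + 0.2011| = 0.5902


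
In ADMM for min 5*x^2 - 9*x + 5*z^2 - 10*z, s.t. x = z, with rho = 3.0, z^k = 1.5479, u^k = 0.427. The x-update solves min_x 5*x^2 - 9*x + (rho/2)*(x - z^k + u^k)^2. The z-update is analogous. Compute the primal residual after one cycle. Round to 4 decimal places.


ADMM iteration with rho = 3.0, z^k = 1.5479, u^k = 0.427
Step 1: x-update.
Minimize 5*x^2 - 9*x + (3.0/2)*(x - 1.5479 + 0.427)^2
FOC: (2*5 + 3.0)*x = 9 + 3.0*(1.5479 - 0.427)
x^{k+1} = 0.951
Step 2: z-update.
Minimize 5*z^2 - 10*z + (3.0/2)*(0.951 - z + 0.427)^2
FOC: (2*5 + 3.0)*z = 10 + 3.0*(0.951 + 0.427)
z^{k+1} = 1.0872
Step 3: u-update.
u^{k+1} = 0.427 + 0.951 - 1.0872 = 0.2908
Step 4: Primal residual = |0.951 - 1.0872| = 0.1362


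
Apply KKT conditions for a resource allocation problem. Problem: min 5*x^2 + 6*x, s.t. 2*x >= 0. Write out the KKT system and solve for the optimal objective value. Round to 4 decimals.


Step 1: Try lambda = 0 (constraint inactive).
x_unc = -6/(2*5) = -0.6
Check: 2*-0.6 = -1.2 < 0 -- violated!
Step 2: Constraint must be active: 2*x = 0
x* = 0/2 = 0.0
lambda = (2*5*0.0 + 6)/2 = 3.0
Step 3: Compute optimal value.
f(x*) = 5*0.0^2 + 6*0.0 = 0.0


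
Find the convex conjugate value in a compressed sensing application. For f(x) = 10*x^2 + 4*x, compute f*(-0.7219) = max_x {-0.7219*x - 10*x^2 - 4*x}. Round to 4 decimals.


f*(y) = sup_x {y*x - a*x^2 - b*x} = sup_x {(y-b)*x - a*x^2}
FOC: (y - b) - 2a*x = 0 => x* = (y - b)/(2a)
x* = (-0.7219 - 4)/(2*10) = -0.2361
f*(-0.7219) = (y-b)^2/(4a) = (-0.7219 - 4)^2/(4*10)
= 22.2963/40 = 0.5574


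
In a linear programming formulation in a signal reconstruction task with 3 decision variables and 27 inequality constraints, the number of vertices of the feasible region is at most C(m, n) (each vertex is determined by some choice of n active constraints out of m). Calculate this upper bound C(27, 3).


Each vertex corresponds to some choice of n active constraints out of m, so the number of vertices is at most C(m, n) = m! / (n!(m-n)!).
m = 27, n = 3
Numerator: 27 * 26 * 25
Denominator: 3! = 6
C(27, 3) = 2925


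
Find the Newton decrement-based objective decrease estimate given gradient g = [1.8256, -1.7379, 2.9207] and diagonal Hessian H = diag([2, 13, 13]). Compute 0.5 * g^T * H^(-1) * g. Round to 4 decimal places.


Step 1: H is diagonal, so H^(-1) * g = [0.9128, -0.1337, 0.2247].
Step 2: g^T H^(-1) g = sum_i g_i^2 / H_ii
  = (1.8256)^2/2 + (-1.7379)^2/13 + (2.9207)^2/13
  = 1.6664 + 0.2323 + 0.6562 = 2.5549
Step 3: Objective decrease = 0.5 * g^T H^(-1) g = 1.2775


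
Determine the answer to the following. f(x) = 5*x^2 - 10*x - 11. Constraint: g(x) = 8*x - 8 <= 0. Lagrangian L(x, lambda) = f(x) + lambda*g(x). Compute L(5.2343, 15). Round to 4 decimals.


Step 1: Evaluate f(x).
f(5.2343) = 5*5.2343^2 - 10*5.2343 - 11 = 73.6465
Step 2: Evaluate g(x).
g(5.2343) = 8*5.2343 - 8 = 33.8744
Step 3: Compute Lagrangian.
L = 73.6465 + 15*33.8744 = 581.7625


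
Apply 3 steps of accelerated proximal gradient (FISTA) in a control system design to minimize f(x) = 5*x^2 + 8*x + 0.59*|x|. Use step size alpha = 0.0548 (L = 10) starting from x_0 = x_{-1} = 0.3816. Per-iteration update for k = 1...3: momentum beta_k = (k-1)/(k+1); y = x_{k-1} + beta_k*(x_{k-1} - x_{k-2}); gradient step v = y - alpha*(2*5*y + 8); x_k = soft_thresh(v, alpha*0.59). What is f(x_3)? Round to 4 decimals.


FISTA on f(x) = 5*x^2 + 8*x + 0.59*|x|
L = 10, alpha = 0.0548
Iteration 1: beta = 0.0, y = 0.3816 + 0.0*(0.3816 - 0.3816) = 0.3816
  grad(y) = 11.816, v = y - alpha*grad = -0.2659
  prox(v) = soft_thresh(-0.2659, 0.0323) = -0.2336
Iteration 2: beta = 0.3333, y = -0.2336 + 0.3333*(-0.2336 - 0.3816) = -0.4386
  grad(y) = 3.6135, v = y - alpha*grad = -0.6367
  prox(v) = soft_thresh(-0.6367, 0.0323) = -0.6043
Iteration 3: beta = 0.5, y = -0.6043 + 0.5*(-0.6043 + 0.2336) = -0.7897
  grad(y) = 0.1029, v = y - alpha*grad = -0.7953
  prox(v) = soft_thresh(-0.7953, 0.0323) = -0.763
f(x_3) = 5*(-0.763)^2 + 8*(-0.763) + 0.59*|-0.763| = -2.743


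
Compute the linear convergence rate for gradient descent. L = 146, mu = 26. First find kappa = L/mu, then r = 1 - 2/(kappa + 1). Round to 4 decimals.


Step 1: Compute the condition number.
kappa = L/mu = 146/26 = 5.6154
Step 2: Compute the convergence rate.
r = 1 - 2/(kappa + 1) = 1 - 2*mu/(L + mu) = (L - mu)/(L + mu) = 120/172 = 0.6977


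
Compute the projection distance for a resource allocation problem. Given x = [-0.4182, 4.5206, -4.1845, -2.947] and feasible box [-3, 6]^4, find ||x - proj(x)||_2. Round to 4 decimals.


Project each component onto [-3, 6].
clip(-0.4182) = -0.4182, clip(4.5206) = 4.5206, clip(-4.1845) = -3.0, clip(-2.947) = -2.947
Projection = [-0.4182, 4.5206, -3.0, -2.947]
Squared diffs: [0.0, 0.0, 1.403, 0.0]
Distance = sqrt(1.403) = 1.1845


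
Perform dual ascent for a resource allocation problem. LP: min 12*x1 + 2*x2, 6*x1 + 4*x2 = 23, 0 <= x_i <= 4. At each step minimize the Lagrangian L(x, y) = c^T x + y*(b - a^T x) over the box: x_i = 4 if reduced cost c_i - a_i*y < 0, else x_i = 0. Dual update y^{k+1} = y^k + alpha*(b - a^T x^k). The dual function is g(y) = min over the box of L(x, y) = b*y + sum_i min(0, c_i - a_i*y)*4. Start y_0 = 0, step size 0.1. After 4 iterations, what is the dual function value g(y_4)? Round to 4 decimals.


Dual ascent for LP: min 12*x1 + 2*x2, 6*x1 + 4*x2 = 23, 0 <= x_i <= 4
Step 1: y^k = 0.0, reduced costs: (12.0, 2.0)
  x^k = (0.0, 0.0), subgradient = b - a^T x = 23.0
  y^{k+1} = 0.0 + 0.1*23.0 = 2.3
Step 2: y^k = 2.3, reduced costs: (-1.8, -7.2)
  x^k = (4.0, 4.0), subgradient = b - a^T x = -17.0
  y^{k+1} = 2.3 + 0.1*-17.0 = 0.6
Step 3: y^k = 0.6, reduced costs: (8.4, -0.4)
  x^k = (0.0, 4.0), subgradient = b - a^T x = 7.0
  y^{k+1} = 0.6 + 0.1*7.0 = 1.3
Step 4: y^k = 1.3, reduced costs: (4.2, -3.2)
  x^k = (0.0, 4.0), subgradient = b - a^T x = 7.0
  y^{k+1} = 1.3 + 0.1*7.0 = 2.0
Dual objective at y_4 = 2.0: reduced costs (0.0, -6.0), box minimizer x = (0.0, 4.0)
g(y_4) = b*y + (c1 - a1*y)*x1 + (c2 - a2*y)*x2 = 23*2.0 + 0.0*0.0 + (-6.0)*4.0 = 46.0 + 0.0 - 24.0 = 22.0


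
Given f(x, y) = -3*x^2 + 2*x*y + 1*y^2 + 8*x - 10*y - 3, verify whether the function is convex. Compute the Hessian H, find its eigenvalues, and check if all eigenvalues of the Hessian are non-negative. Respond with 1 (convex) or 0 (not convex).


The Hessian of f(x,y) = -3*x^2 + 2*x*y + 1*y^2 + 8*x - 10*y - 3 is:
H = [[-6, 2], [2, 2]]
Trace = -6 + 2 = -4
Determinant = -6*2 - (2)^2 = -16
Discriminant = (-4)^2 - 4*-16 = 80.0
Eigenvalues: lambda_1 = -6.4721, lambda_2 = 2.4721
The function is not convex.

0
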